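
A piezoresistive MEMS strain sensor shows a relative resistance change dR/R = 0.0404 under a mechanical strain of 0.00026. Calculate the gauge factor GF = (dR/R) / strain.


Step 1: Identify values.
dR/R = 0.0404, strain = 0.00026
Step 2: GF = (dR/R) / strain = 0.0404 / 0.00026
GF = 155.4


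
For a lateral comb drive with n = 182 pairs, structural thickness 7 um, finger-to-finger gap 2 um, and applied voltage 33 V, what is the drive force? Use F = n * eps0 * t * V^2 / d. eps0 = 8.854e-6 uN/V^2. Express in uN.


Step 1: Parameters: n=182, eps0=8.854e-6 uN/V^2, t=7 um, V=33 V, d=2 um
Step 2: V^2 = 1089
Step 3: F = 182 * 8.854e-6 * 7 * 1089 / 2
F = 6.142 uN


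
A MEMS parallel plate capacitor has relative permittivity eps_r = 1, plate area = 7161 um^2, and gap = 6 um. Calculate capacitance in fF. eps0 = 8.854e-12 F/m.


Step 1: Convert area to m^2: A = 7161e-12 m^2
Step 2: Convert gap to m: d = 6e-6 m
Step 3: C = eps0 * eps_r * A / d
C = 8.854e-12 * 1 * 7161e-12 / 6e-6
Step 4: Convert to fF (multiply by 1e15).
C = 10.57 fF


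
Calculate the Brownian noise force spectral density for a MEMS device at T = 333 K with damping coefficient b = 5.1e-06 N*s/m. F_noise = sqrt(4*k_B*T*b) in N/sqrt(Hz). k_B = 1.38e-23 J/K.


Step 1: Compute 4 * k_B * T * b
= 4 * 1.38e-23 * 333 * 5.1e-06
= 9.3746e-26 N^2/Hz
Step 2: F_noise = sqrt(9.3746e-26)
F_noise = 3.06e-13 N/sqrt(Hz)


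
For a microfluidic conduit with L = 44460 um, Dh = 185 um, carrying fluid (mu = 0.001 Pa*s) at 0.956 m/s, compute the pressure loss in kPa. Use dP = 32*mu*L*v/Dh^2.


Step 1: Convert to SI: L = 44460e-6 m, Dh = 185e-6 m
Step 2: dP = 32 * 0.001 * 44460e-6 * 0.956 / (185e-6)^2
Step 3: dP = 39740.55 Pa
Step 4: Convert to kPa: dP = 39.74 kPa


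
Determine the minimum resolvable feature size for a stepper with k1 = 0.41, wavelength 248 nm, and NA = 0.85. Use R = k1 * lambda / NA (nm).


Step 1: Identify values: k1 = 0.41, lambda = 248 nm, NA = 0.85
Step 2: R = k1 * lambda / NA
R = 0.41 * 248 / 0.85
R = 119.6 nm


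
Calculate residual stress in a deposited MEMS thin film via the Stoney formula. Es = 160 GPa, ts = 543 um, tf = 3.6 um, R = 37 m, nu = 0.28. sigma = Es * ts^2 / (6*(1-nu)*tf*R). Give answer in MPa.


Step 1: Compute numerator: Es * ts^2 = 160 * 543^2 = 47175840 (GPa*um^2)
Step 2: Compute denominator (R in um): 6*(1-nu)*tf*R = 6*0.72*3.6*37e6 = 575424000.0 (um^2)
Step 3: sigma (GPa) = 47175840 / 575424000.0 = 8.1984e-02 GPa
Step 4: Convert to MPa (x1000): sigma = 82.0 MPa


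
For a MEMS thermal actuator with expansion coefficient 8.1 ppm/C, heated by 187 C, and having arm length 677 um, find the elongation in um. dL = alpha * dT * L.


Step 1: Convert CTE: alpha = 8.1 ppm/C = 8.1e-6 /C
Step 2: dL = 8.1e-6 * 187 * 677
dL = 1.0255 um


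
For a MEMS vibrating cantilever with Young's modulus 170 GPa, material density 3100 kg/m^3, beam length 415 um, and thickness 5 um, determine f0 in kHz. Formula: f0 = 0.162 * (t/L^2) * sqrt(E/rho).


Step 1: Convert units to SI.
t_SI = 5e-6 m, L_SI = 415e-6 m
Step 2: Calculate sqrt(E/rho).
sqrt(170e9 / 3100) = 7405.32 m/s
Step 3: Compute f0.
f0 = 0.162 * 5e-6 / (415e-6)^2 * 7405.32 = 34828.3 Hz = 34.83 kHz


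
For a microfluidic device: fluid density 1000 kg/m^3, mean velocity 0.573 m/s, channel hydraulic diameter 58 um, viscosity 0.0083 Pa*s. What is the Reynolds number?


Step 1: Convert Dh to meters: Dh = 58e-6 m
Step 2: Re = rho * v * Dh / mu
Re = 1000 * 0.573 * 58e-6 / 0.0083
Re = 4.004


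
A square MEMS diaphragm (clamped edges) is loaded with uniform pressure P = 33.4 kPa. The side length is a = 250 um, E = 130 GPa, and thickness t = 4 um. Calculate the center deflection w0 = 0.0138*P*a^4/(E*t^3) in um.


Step 1: Convert pressure to compatible units (E is in GPa, so P in GPa).
P = 33.4 kPa = 33.4e-6 GPa
Step 2: Compute numerator: 0.0138 * P * a^4.
a^4 = 250^4 = 3906250000
numerator = 0.0138 * 33.4e-6 * 3906250000 = 1.80047e+03
Step 3: Compute denominator: E * t^3 = 130 * 4^3 = 8320
Step 4: w0 = numerator / denominator = 1.80047e+03 / 8320 = 0.2164 um


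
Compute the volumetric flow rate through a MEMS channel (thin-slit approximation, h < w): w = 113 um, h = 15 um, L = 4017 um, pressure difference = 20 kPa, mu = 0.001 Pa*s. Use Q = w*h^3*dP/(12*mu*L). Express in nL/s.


Step 1: Convert all dimensions to SI (meters).
w = 113e-6 m, h = 15e-6 m, L = 4017e-6 m, dP = 20e3 Pa
Step 2: Q = w * h^3 * dP / (12 * mu * L)
Q = 113e-6 * (15e-6)^3 * 20e3 / (12 * 0.001 * 4017e-6) = 1.5823376e-10 m^3/s
Step 3: Convert Q from m^3/s to nL/s (1 m^3 = 1e12 nL, so multiply by 1e12).
Q = 158.234 nL/s


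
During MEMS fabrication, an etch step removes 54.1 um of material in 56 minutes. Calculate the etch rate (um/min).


Step 1: Etch rate = depth / time
Step 2: rate = 54.1 / 56
rate = 0.966 um/min


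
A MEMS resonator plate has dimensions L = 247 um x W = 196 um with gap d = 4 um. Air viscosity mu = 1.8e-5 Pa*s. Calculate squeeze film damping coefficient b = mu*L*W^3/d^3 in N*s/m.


Step 1: Convert to SI.
L = 247e-6 m, W = 196e-6 m, d = 4e-6 m
Step 2: W^3 = (196e-6)^3 = 7.53e-12 m^3
Step 3: d^3 = (4e-6)^3 = 6.40e-17 m^3
Step 4: b = 1.8e-5 * 247e-6 * 7.53e-12 / 6.40e-17
b = 5.23e-04 N*s/m


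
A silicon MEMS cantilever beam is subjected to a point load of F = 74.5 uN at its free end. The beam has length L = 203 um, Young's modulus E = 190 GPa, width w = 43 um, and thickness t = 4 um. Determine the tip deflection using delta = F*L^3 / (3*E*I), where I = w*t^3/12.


Step 1: Calculate the second moment of area.
I = w * t^3 / 12 = 43 * 4^3 / 12 = 229.3333 um^4
Step 2: Convert E to consistent units (1 GPa = 1000 uN/um^2).
E = 190 GPa = 190000 uN/um^2
Step 3: Calculate tip deflection.
delta = F * L^3 / (3 * E * I)
delta = 74.5 * 203^3 / (3 * 190000 * 229.3333)
delta = 4.7676 um


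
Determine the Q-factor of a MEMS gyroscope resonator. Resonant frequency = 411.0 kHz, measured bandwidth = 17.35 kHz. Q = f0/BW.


Step 1: Q = f0 / bandwidth
Step 2: Q = 411.0 / 17.35
Q = 23.7


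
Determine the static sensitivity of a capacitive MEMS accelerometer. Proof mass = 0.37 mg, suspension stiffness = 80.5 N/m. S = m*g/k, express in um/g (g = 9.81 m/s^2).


Step 1: Convert mass: m = 0.37 mg = 3.70e-07 kg
Step 2: S = m * g / k = 3.70e-07 * 9.81 / 80.5
Step 3: S = 4.51e-08 m/g
Step 4: Convert to um/g: S = 0.045 um/g


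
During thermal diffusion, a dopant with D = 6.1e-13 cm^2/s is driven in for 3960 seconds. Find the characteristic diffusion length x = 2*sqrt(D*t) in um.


Step 1: Compute D*t = 6.1e-13 * 3960 = 2.4156e-09 cm^2
Step 2: sqrt(D*t) = 4.9149e-05 cm
Step 3: x = 2 * 4.9149e-05 cm = 9.8298e-05 cm
Step 4: Convert to um (1 cm = 1e4 um): x = 0.983 um


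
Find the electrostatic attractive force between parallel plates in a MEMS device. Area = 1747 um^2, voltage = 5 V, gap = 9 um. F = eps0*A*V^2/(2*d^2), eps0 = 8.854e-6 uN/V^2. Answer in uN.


Step 1: Identify parameters.
eps0 = 8.854e-6 uN/V^2, A = 1747 um^2, V = 5 V, d = 9 um
Step 2: Compute V^2 = 5^2 = 25
Step 3: Compute d^2 = 9^2 = 81
Step 4: F = 0.5 * 8.854e-6 * 1747 * 25 / 81
F = 0.002 uN


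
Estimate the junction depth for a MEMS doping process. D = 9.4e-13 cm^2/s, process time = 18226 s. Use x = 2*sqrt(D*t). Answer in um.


Step 1: Compute D*t = 9.4e-13 * 18226 = 1.713244e-08 cm^2
Step 2: sqrt(D*t) = 1.30891e-04 cm
Step 3: x = 2 * 1.30891e-04 cm = 2.61782e-04 cm
Step 4: Convert to um (1 cm = 1e4 um): x = 2.618 um


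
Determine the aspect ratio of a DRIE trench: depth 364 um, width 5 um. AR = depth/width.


Step 1: AR = depth / width
Step 2: AR = 364 / 5
AR = 72.8


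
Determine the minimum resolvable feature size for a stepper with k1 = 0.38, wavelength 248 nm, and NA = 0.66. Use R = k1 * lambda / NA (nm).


Step 1: Identify values: k1 = 0.38, lambda = 248 nm, NA = 0.66
Step 2: R = k1 * lambda / NA
R = 0.38 * 248 / 0.66
R = 142.8 nm


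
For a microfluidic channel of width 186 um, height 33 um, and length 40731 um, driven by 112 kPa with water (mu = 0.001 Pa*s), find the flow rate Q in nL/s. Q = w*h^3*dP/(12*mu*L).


Step 1: Convert all dimensions to SI (meters).
w = 186e-6 m, h = 33e-6 m, L = 40731e-6 m, dP = 112e3 Pa
Step 2: Q = w * h^3 * dP / (12 * mu * L)
Q = 186e-6 * (33e-6)^3 * 112e3 / (12 * 0.001 * 40731e-6) = 1.53167445e-09 m^3/s
Step 3: Convert Q from m^3/s to nL/s (1 m^3 = 1e12 nL, so multiply by 1e12).
Q = 1531.674 nL/s


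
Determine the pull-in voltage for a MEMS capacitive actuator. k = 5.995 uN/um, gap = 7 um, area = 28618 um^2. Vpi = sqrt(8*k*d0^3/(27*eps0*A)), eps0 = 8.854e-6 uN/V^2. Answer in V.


Step 1: Compute numerator: 8 * k * d0^3 = 8 * 5.995 * 7^3 = 16450.28
Step 2: Compute denominator: 27 * eps0 * A = 27 * 8.854e-6 * 28618 = 6.841362
Step 3: Vpi = sqrt(16450.28 / 6.841362)
Vpi = 49.04 V


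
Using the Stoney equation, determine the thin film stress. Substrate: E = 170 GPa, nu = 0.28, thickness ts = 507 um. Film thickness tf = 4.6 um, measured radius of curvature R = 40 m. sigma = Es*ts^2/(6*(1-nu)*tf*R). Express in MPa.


Step 1: Compute numerator: Es * ts^2 = 170 * 507^2 = 43698330 (GPa*um^2)
Step 2: Compute denominator (R in um): 6*(1-nu)*tf*R = 6*0.72*4.6*40e6 = 794880000.0 (um^2)
Step 3: sigma (GPa) = 43698330 / 794880000.0 = 5.4975e-02 GPa
Step 4: Convert to MPa (x1000): sigma = 55.0 MPa


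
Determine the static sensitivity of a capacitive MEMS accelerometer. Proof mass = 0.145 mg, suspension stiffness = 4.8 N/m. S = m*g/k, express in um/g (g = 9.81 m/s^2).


Step 1: Convert mass: m = 0.145 mg = 1.45e-07 kg
Step 2: S = m * g / k = 1.45e-07 * 9.81 / 4.8
Step 3: S = 2.96e-07 m/g
Step 4: Convert to um/g: S = 0.296 um/g


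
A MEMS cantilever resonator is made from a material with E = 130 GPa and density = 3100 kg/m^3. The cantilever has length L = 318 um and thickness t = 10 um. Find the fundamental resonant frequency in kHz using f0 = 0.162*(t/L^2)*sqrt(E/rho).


Step 1: Convert units to SI.
t_SI = 10e-6 m, L_SI = 318e-6 m
Step 2: Calculate sqrt(E/rho).
sqrt(130e9 / 3100) = 6475.76 m/s
Step 3: Compute f0.
f0 = 0.162 * 10e-6 / (318e-6)^2 * 6475.76 = 103741.3 Hz = 103.74 kHz


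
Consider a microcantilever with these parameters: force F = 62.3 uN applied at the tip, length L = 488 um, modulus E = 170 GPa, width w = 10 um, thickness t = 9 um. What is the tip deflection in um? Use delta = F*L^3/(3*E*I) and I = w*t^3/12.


Step 1: Calculate the second moment of area.
I = w * t^3 / 12 = 10 * 9^3 / 12 = 607.5 um^4
Step 2: Convert E to consistent units (1 GPa = 1000 uN/um^2).
E = 170 GPa = 170000 uN/um^2
Step 3: Calculate tip deflection.
delta = F * L^3 / (3 * E * I)
delta = 62.3 * 488^3 / (3 * 170000 * 607.5)
delta = 23.3685 um


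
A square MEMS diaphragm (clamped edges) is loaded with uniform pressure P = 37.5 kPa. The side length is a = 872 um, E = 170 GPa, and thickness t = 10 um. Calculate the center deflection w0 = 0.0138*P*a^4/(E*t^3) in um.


Step 1: Convert pressure to compatible units (E is in GPa, so P in GPa).
P = 37.5 kPa = 37.5e-6 GPa
Step 2: Compute numerator: 0.0138 * P * a^4.
a^4 = 872^4 = 578183827456
numerator = 0.0138 * 37.5e-6 * 578183827456 = 2.992101e+05
Step 3: Compute denominator: E * t^3 = 170 * 10^3 = 170000
Step 4: w0 = numerator / denominator = 2.992101e+05 / 170000 = 1.7601 um


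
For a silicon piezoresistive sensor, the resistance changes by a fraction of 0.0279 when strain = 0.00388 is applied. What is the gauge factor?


Step 1: Identify values.
dR/R = 0.0279, strain = 0.00388
Step 2: GF = (dR/R) / strain = 0.0279 / 0.00388
GF = 7.2


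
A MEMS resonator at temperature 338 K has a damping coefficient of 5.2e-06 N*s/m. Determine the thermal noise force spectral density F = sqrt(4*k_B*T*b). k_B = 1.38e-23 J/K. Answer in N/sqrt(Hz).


Step 1: Compute 4 * k_B * T * b
= 4 * 1.38e-23 * 338 * 5.2e-06
= 9.7020e-26 N^2/Hz
Step 2: F_noise = sqrt(9.7020e-26)
F_noise = 3.11e-13 N/sqrt(Hz)


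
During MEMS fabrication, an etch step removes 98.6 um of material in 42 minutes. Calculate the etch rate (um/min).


Step 1: Etch rate = depth / time
Step 2: rate = 98.6 / 42
rate = 2.348 um/min


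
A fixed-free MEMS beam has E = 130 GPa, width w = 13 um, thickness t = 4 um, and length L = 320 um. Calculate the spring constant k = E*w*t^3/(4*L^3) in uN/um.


Step 1: Convert E to consistent units (1 GPa = 1000 uN/um^2).
E = 130 GPa = 130000 uN/um^2
Step 2: Compute t^3 = 4^3 = 64
Step 3: Compute L^3 = 320^3 = 32768000
Step 4: k = 130000 * 13 * 64 / (4 * 32768000)
k = 0.8252 uN/um


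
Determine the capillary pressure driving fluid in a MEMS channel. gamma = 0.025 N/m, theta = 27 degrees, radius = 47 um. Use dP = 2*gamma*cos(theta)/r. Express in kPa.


Step 1: cos(27 deg) = 0.891
Step 2: Convert r to m: r = 47e-6 m
Step 3: dP = 2 * 0.025 * 0.891 / 47e-6 = 947.9 Pa
Step 4: Convert Pa to kPa (divide by 1000).
dP = 0.95 kPa


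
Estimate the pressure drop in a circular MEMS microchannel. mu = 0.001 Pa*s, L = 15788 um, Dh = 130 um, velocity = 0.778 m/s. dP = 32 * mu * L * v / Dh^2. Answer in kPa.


Step 1: Convert to SI: L = 15788e-6 m, Dh = 130e-6 m
Step 2: dP = 32 * 0.001 * 15788e-6 * 0.778 / (130e-6)^2
Step 3: dP = 23257.87 Pa
Step 4: Convert to kPa: dP = 23.26 kPa


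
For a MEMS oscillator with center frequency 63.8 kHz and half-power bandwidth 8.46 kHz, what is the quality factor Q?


Step 1: Q = f0 / bandwidth
Step 2: Q = 63.8 / 8.46
Q = 7.5


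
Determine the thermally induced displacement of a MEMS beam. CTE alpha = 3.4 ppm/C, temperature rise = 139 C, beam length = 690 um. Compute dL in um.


Step 1: Convert CTE: alpha = 3.4 ppm/C = 3.4e-6 /C
Step 2: dL = 3.4e-6 * 139 * 690
dL = 0.3261 um


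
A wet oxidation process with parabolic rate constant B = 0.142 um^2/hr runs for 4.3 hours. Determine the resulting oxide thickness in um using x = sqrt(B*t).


Step 1: Compute B*t = 0.142 * 4.3 = 0.6106
Step 2: x = sqrt(0.6106)
x = 0.781 um


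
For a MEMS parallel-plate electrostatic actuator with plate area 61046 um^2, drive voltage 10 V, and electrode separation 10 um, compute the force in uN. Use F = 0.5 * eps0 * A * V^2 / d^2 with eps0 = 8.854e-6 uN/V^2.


Step 1: Identify parameters.
eps0 = 8.854e-6 uN/V^2, A = 61046 um^2, V = 10 V, d = 10 um
Step 2: Compute V^2 = 10^2 = 100
Step 3: Compute d^2 = 10^2 = 100
Step 4: F = 0.5 * 8.854e-6 * 61046 * 100 / 100
F = 0.27 uN


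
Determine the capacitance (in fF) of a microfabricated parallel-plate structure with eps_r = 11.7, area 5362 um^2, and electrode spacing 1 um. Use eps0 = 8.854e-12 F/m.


Step 1: Convert area to m^2: A = 5362e-12 m^2
Step 2: Convert gap to m: d = 1e-6 m
Step 3: C = eps0 * eps_r * A / d
C = 8.854e-12 * 11.7 * 5362e-12 / 1e-6
Step 4: Convert to fF (multiply by 1e15).
C = 555.46 fF


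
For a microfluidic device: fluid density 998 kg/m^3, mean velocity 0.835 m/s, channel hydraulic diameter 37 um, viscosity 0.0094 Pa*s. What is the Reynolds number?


Step 1: Convert Dh to meters: Dh = 37e-6 m
Step 2: Re = rho * v * Dh / mu
Re = 998 * 0.835 * 37e-6 / 0.0094
Re = 3.28


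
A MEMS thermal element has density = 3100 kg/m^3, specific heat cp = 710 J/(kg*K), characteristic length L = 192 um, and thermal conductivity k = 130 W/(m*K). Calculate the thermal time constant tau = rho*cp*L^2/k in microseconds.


Step 1: Convert L to m: L = 192e-6 m
Step 2: L^2 = (192e-6)^2 = 3.6864e-08 m^2
Step 3: tau = 3100 * 710 * 3.6864e-08 / 130 = 6.2413588e-04 s
Step 4: Convert to microseconds (multiply by 1e6).
tau = 624.136 us


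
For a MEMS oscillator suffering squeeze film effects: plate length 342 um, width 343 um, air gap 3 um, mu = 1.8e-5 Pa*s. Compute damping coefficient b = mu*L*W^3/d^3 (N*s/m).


Step 1: Convert to SI.
L = 342e-6 m, W = 343e-6 m, d = 3e-6 m
Step 2: W^3 = (343e-6)^3 = 4.04e-11 m^3
Step 3: d^3 = (3e-6)^3 = 2.70e-17 m^3
Step 4: b = 1.8e-5 * 342e-6 * 4.04e-11 / 2.70e-17
b = 9.20e-03 N*s/m


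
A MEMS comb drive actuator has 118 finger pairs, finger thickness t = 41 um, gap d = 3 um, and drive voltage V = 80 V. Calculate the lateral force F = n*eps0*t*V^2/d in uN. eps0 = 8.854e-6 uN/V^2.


Step 1: Parameters: n=118, eps0=8.854e-6 uN/V^2, t=41 um, V=80 V, d=3 um
Step 2: V^2 = 6400
Step 3: F = 118 * 8.854e-6 * 41 * 6400 / 3
F = 91.383 uN


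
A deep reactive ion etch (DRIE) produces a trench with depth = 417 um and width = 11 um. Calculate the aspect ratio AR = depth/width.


Step 1: AR = depth / width
Step 2: AR = 417 / 11
AR = 37.9


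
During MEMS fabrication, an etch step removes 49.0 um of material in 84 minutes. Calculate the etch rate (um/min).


Step 1: Etch rate = depth / time
Step 2: rate = 49.0 / 84
rate = 0.583 um/min


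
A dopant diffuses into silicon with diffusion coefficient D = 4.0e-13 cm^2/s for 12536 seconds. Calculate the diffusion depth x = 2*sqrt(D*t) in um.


Step 1: Compute D*t = 4.0e-13 * 12536 = 5.0144e-09 cm^2
Step 2: sqrt(D*t) = 7.08124e-05 cm
Step 3: x = 2 * 7.08124e-05 cm = 1.416248e-04 cm
Step 4: Convert to um (1 cm = 1e4 um): x = 1.416 um


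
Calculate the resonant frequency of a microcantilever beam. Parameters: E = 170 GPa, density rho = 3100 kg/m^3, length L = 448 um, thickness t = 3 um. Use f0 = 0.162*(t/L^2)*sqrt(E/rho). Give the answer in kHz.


Step 1: Convert units to SI.
t_SI = 3e-6 m, L_SI = 448e-6 m
Step 2: Calculate sqrt(E/rho).
sqrt(170e9 / 3100) = 7405.32 m/s
Step 3: Compute f0.
f0 = 0.162 * 3e-6 / (448e-6)^2 * 7405.32 = 17931.8 Hz = 17.93 kHz


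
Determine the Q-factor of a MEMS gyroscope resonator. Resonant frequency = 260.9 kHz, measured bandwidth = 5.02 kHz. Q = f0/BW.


Step 1: Q = f0 / bandwidth
Step 2: Q = 260.9 / 5.02
Q = 52.0


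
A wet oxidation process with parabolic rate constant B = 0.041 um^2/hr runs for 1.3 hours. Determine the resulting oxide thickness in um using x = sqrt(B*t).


Step 1: Compute B*t = 0.041 * 1.3 = 0.0533
Step 2: x = sqrt(0.0533)
x = 0.231 um


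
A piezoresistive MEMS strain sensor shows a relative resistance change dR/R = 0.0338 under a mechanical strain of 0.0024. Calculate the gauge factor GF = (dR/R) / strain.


Step 1: Identify values.
dR/R = 0.0338, strain = 0.0024
Step 2: GF = (dR/R) / strain = 0.0338 / 0.0024
GF = 14.1


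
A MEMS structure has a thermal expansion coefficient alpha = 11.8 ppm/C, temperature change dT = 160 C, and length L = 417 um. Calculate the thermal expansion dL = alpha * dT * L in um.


Step 1: Convert CTE: alpha = 11.8 ppm/C = 11.8e-6 /C
Step 2: dL = 11.8e-6 * 160 * 417
dL = 0.7873 um


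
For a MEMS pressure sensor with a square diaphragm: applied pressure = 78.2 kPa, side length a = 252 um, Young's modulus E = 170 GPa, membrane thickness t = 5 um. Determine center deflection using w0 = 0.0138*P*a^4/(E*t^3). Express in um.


Step 1: Convert pressure to compatible units (E is in GPa, so P in GPa).
P = 78.2 kPa = 78.2e-6 GPa
Step 2: Compute numerator: 0.0138 * P * a^4.
a^4 = 252^4 = 4032758016
numerator = 0.0138 * 78.2e-6 * 4032758016 = 4.35199e+03
Step 3: Compute denominator: E * t^3 = 170 * 5^3 = 21250
Step 4: w0 = numerator / denominator = 4.35199e+03 / 21250 = 0.2048 um


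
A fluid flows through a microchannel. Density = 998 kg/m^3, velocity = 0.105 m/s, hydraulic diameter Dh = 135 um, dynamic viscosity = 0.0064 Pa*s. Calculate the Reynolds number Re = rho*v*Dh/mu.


Step 1: Convert Dh to meters: Dh = 135e-6 m
Step 2: Re = rho * v * Dh / mu
Re = 998 * 0.105 * 135e-6 / 0.0064
Re = 2.21


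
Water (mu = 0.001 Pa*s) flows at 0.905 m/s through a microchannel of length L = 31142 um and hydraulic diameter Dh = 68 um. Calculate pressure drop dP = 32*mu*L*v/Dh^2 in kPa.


Step 1: Convert to SI: L = 31142e-6 m, Dh = 68e-6 m
Step 2: dP = 32 * 0.001 * 31142e-6 * 0.905 / (68e-6)^2
Step 3: dP = 195041.59 Pa
Step 4: Convert to kPa: dP = 195.04 kPa


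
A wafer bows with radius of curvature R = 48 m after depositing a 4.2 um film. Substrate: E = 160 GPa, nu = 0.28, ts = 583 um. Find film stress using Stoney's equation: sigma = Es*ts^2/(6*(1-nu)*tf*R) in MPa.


Step 1: Compute numerator: Es * ts^2 = 160 * 583^2 = 54382240 (GPa*um^2)
Step 2: Compute denominator (R in um): 6*(1-nu)*tf*R = 6*0.72*4.2*48e6 = 870912000.0 (um^2)
Step 3: sigma (GPa) = 54382240 / 870912000.0 = 6.2443e-02 GPa
Step 4: Convert to MPa (x1000): sigma = 62.4 MPa


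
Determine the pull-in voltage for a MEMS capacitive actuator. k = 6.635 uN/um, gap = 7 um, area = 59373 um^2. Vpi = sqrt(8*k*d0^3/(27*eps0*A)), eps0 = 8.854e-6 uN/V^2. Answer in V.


Step 1: Compute numerator: 8 * k * d0^3 = 8 * 6.635 * 7^3 = 18206.44
Step 2: Compute denominator: 27 * eps0 * A = 27 * 8.854e-6 * 59373 = 14.193591
Step 3: Vpi = sqrt(18206.44 / 14.193591)
Vpi = 35.82 V


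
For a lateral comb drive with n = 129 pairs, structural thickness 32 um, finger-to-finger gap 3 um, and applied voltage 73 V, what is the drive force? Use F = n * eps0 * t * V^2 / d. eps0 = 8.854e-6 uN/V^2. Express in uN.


Step 1: Parameters: n=129, eps0=8.854e-6 uN/V^2, t=32 um, V=73 V, d=3 um
Step 2: V^2 = 5329
Step 3: F = 129 * 8.854e-6 * 32 * 5329 / 3
F = 64.924 uN


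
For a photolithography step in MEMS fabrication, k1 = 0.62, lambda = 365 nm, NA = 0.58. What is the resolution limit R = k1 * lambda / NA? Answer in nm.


Step 1: Identify values: k1 = 0.62, lambda = 365 nm, NA = 0.58
Step 2: R = k1 * lambda / NA
R = 0.62 * 365 / 0.58
R = 390.2 nm


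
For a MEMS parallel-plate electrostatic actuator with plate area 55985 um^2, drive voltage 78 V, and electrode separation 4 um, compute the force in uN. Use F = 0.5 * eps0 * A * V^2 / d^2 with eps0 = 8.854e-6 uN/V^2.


Step 1: Identify parameters.
eps0 = 8.854e-6 uN/V^2, A = 55985 um^2, V = 78 V, d = 4 um
Step 2: Compute V^2 = 78^2 = 6084
Step 3: Compute d^2 = 4^2 = 16
Step 4: F = 0.5 * 8.854e-6 * 55985 * 6084 / 16
F = 94.243 uN


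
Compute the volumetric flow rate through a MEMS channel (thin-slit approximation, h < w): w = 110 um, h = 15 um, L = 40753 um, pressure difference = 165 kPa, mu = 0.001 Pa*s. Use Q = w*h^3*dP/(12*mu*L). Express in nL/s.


Step 1: Convert all dimensions to SI (meters).
w = 110e-6 m, h = 15e-6 m, L = 40753e-6 m, dP = 165e3 Pa
Step 2: Q = w * h^3 * dP / (12 * mu * L)
Q = 110e-6 * (15e-6)^3 * 165e3 / (12 * 0.001 * 40753e-6) = 1.2525918e-10 m^3/s
Step 3: Convert Q from m^3/s to nL/s (1 m^3 = 1e12 nL, so multiply by 1e12).
Q = 125.259 nL/s


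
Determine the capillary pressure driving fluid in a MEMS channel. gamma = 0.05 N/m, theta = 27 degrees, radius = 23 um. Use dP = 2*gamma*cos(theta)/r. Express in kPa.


Step 1: cos(27 deg) = 0.891
Step 2: Convert r to m: r = 23e-6 m
Step 3: dP = 2 * 0.05 * 0.891 / 23e-6 = 3873.9 Pa
Step 4: Convert Pa to kPa (divide by 1000).
dP = 3.87 kPa


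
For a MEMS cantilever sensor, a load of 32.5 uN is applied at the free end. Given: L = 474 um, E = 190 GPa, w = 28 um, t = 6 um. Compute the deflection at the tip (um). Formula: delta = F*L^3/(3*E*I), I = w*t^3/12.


Step 1: Calculate the second moment of area.
I = w * t^3 / 12 = 28 * 6^3 / 12 = 504.0 um^4
Step 2: Convert E to consistent units (1 GPa = 1000 uN/um^2).
E = 190 GPa = 190000 uN/um^2
Step 3: Calculate tip deflection.
delta = F * L^3 / (3 * E * I)
delta = 32.5 * 474^3 / (3 * 190000 * 504.0)
delta = 12.0479 um


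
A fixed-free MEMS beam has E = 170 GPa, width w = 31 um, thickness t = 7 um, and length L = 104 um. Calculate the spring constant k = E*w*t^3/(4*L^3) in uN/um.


Step 1: Convert E to consistent units (1 GPa = 1000 uN/um^2).
E = 170 GPa = 170000 uN/um^2
Step 2: Compute t^3 = 7^3 = 343
Step 3: Compute L^3 = 104^3 = 1124864
Step 4: k = 170000 * 31 * 343 / (4 * 1124864)
k = 401.7397 uN/um


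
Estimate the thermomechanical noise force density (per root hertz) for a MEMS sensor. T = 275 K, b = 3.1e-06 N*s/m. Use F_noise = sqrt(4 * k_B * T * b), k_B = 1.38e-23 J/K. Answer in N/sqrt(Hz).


Step 1: Compute 4 * k_B * T * b
= 4 * 1.38e-23 * 275 * 3.1e-06
= 4.7058e-26 N^2/Hz
Step 2: F_noise = sqrt(4.7058e-26)
F_noise = 2.17e-13 N/sqrt(Hz)


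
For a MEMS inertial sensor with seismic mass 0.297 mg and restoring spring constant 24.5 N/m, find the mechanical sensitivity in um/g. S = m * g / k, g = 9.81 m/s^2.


Step 1: Convert mass: m = 0.297 mg = 2.97e-07 kg
Step 2: S = m * g / k = 2.97e-07 * 9.81 / 24.5
Step 3: S = 1.19e-07 m/g
Step 4: Convert to um/g: S = 0.119 um/g


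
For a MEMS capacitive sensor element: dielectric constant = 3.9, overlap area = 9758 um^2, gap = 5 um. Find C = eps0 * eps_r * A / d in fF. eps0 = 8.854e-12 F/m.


Step 1: Convert area to m^2: A = 9758e-12 m^2
Step 2: Convert gap to m: d = 5e-6 m
Step 3: C = eps0 * eps_r * A / d
C = 8.854e-12 * 3.9 * 9758e-12 / 5e-6
Step 4: Convert to fF (multiply by 1e15).
C = 67.39 fF


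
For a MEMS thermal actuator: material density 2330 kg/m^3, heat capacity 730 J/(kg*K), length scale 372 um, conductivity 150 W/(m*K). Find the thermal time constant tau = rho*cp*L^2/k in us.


Step 1: Convert L to m: L = 372e-6 m
Step 2: L^2 = (372e-6)^2 = 1.38384e-07 m^2
Step 3: tau = 2330 * 730 * 1.38384e-07 / 150 = 1.5691823e-03 s
Step 4: Convert to microseconds (multiply by 1e6).
tau = 1569.182 us


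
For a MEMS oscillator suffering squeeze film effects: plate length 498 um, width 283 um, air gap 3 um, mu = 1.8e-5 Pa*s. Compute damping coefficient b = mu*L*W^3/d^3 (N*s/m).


Step 1: Convert to SI.
L = 498e-6 m, W = 283e-6 m, d = 3e-6 m
Step 2: W^3 = (283e-6)^3 = 2.27e-11 m^3
Step 3: d^3 = (3e-6)^3 = 2.70e-17 m^3
Step 4: b = 1.8e-5 * 498e-6 * 2.27e-11 / 2.70e-17
b = 7.52e-03 N*s/m


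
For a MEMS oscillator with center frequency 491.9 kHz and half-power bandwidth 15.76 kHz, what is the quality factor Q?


Step 1: Q = f0 / bandwidth
Step 2: Q = 491.9 / 15.76
Q = 31.2


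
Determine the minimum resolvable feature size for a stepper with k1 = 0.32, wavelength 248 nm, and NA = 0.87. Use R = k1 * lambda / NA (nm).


Step 1: Identify values: k1 = 0.32, lambda = 248 nm, NA = 0.87
Step 2: R = k1 * lambda / NA
R = 0.32 * 248 / 0.87
R = 91.2 nm


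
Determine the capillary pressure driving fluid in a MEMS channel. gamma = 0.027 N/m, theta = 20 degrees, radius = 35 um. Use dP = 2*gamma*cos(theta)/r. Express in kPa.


Step 1: cos(20 deg) = 0.9397
Step 2: Convert r to m: r = 35e-6 m
Step 3: dP = 2 * 0.027 * 0.9397 / 35e-6 = 1449.8 Pa
Step 4: Convert Pa to kPa (divide by 1000).
dP = 1.45 kPa


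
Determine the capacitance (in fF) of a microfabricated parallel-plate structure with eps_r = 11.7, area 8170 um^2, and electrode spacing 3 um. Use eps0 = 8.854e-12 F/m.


Step 1: Convert area to m^2: A = 8170e-12 m^2
Step 2: Convert gap to m: d = 3e-6 m
Step 3: C = eps0 * eps_r * A / d
C = 8.854e-12 * 11.7 * 8170e-12 / 3e-6
Step 4: Convert to fF (multiply by 1e15).
C = 282.12 fF


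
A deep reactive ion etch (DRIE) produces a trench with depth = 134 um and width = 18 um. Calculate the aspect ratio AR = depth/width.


Step 1: AR = depth / width
Step 2: AR = 134 / 18
AR = 7.4


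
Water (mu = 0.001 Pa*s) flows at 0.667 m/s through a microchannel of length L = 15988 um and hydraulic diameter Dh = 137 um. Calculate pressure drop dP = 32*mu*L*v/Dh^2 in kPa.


Step 1: Convert to SI: L = 15988e-6 m, Dh = 137e-6 m
Step 2: dP = 32 * 0.001 * 15988e-6 * 0.667 / (137e-6)^2
Step 3: dP = 18181.46 Pa
Step 4: Convert to kPa: dP = 18.18 kPa


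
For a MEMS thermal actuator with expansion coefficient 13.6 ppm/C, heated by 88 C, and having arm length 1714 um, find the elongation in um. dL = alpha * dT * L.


Step 1: Convert CTE: alpha = 13.6 ppm/C = 13.6e-6 /C
Step 2: dL = 13.6e-6 * 88 * 1714
dL = 2.0513 um


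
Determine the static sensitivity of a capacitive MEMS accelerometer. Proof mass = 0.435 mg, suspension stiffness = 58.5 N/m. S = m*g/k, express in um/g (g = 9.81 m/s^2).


Step 1: Convert mass: m = 0.435 mg = 4.35e-07 kg
Step 2: S = m * g / k = 4.35e-07 * 9.81 / 58.5
Step 3: S = 7.29e-08 m/g
Step 4: Convert to um/g: S = 0.073 um/g


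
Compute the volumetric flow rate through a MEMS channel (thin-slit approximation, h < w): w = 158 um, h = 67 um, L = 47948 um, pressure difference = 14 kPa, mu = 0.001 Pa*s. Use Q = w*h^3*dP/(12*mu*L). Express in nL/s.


Step 1: Convert all dimensions to SI (meters).
w = 158e-6 m, h = 67e-6 m, L = 47948e-6 m, dP = 14e3 Pa
Step 2: Q = w * h^3 * dP / (12 * mu * L)
Q = 158e-6 * (67e-6)^3 * 14e3 / (12 * 0.001 * 47948e-6) = 1.15626609e-09 m^3/s
Step 3: Convert Q from m^3/s to nL/s (1 m^3 = 1e12 nL, so multiply by 1e12).
Q = 1156.266 nL/s


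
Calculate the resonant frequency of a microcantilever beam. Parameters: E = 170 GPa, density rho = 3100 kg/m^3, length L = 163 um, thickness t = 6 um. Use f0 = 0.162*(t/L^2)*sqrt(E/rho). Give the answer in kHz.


Step 1: Convert units to SI.
t_SI = 6e-6 m, L_SI = 163e-6 m
Step 2: Calculate sqrt(E/rho).
sqrt(170e9 / 3100) = 7405.32 m/s
Step 3: Compute f0.
f0 = 0.162 * 6e-6 / (163e-6)^2 * 7405.32 = 270916.1 Hz = 270.92 kHz


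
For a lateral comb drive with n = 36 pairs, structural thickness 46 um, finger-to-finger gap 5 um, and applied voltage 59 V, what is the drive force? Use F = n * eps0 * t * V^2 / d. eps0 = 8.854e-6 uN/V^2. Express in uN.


Step 1: Parameters: n=36, eps0=8.854e-6 uN/V^2, t=46 um, V=59 V, d=5 um
Step 2: V^2 = 3481
Step 3: F = 36 * 8.854e-6 * 46 * 3481 / 5
F = 10.208 uN


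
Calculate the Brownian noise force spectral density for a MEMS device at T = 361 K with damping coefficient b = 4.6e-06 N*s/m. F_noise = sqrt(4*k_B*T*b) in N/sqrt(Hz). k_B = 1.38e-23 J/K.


Step 1: Compute 4 * k_B * T * b
= 4 * 1.38e-23 * 361 * 4.6e-06
= 9.1665e-26 N^2/Hz
Step 2: F_noise = sqrt(9.1665e-26)
F_noise = 3.03e-13 N/sqrt(Hz)


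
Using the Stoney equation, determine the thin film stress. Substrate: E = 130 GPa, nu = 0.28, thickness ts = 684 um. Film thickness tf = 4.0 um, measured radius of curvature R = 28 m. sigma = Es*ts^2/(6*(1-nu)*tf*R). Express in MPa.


Step 1: Compute numerator: Es * ts^2 = 130 * 684^2 = 60821280 (GPa*um^2)
Step 2: Compute denominator (R in um): 6*(1-nu)*tf*R = 6*0.72*4.0*28e6 = 483840000.0 (um^2)
Step 3: sigma (GPa) = 60821280 / 483840000.0 = 1.25705e-01 GPa
Step 4: Convert to MPa (x1000): sigma = 125.7 MPa


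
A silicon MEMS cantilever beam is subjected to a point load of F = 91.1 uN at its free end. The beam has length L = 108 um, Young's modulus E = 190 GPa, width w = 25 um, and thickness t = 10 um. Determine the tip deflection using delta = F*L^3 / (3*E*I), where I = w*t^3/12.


Step 1: Calculate the second moment of area.
I = w * t^3 / 12 = 25 * 10^3 / 12 = 2083.3333 um^4
Step 2: Convert E to consistent units (1 GPa = 1000 uN/um^2).
E = 190 GPa = 190000 uN/um^2
Step 3: Calculate tip deflection.
delta = F * L^3 / (3 * E * I)
delta = 91.1 * 108^3 / (3 * 190000 * 2083.3333)
delta = 0.0966 um


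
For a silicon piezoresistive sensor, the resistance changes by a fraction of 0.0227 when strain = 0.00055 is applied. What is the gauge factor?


Step 1: Identify values.
dR/R = 0.0227, strain = 0.00055
Step 2: GF = (dR/R) / strain = 0.0227 / 0.00055
GF = 41.3


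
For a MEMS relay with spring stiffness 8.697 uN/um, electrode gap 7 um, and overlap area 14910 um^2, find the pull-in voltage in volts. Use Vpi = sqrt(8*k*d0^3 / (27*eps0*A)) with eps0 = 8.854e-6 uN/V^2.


Step 1: Compute numerator: 8 * k * d0^3 = 8 * 8.697 * 7^3 = 23864.568
Step 2: Compute denominator: 27 * eps0 * A = 27 * 8.854e-6 * 14910 = 3.564355
Step 3: Vpi = sqrt(23864.568 / 3.564355)
Vpi = 81.83 V


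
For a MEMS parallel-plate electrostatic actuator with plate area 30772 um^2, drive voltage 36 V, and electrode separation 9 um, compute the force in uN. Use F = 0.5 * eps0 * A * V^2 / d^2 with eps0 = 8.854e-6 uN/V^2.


Step 1: Identify parameters.
eps0 = 8.854e-6 uN/V^2, A = 30772 um^2, V = 36 V, d = 9 um
Step 2: Compute V^2 = 36^2 = 1296
Step 3: Compute d^2 = 9^2 = 81
Step 4: F = 0.5 * 8.854e-6 * 30772 * 1296 / 81
F = 2.18 uN


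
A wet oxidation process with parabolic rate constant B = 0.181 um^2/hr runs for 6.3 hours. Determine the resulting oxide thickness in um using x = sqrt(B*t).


Step 1: Compute B*t = 0.181 * 6.3 = 1.1403
Step 2: x = sqrt(1.1403)
x = 1.068 um


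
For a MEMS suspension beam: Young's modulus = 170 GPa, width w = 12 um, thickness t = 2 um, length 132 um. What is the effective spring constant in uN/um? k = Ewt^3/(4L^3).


Step 1: Convert E to consistent units (1 GPa = 1000 uN/um^2).
E = 170 GPa = 170000 uN/um^2
Step 2: Compute t^3 = 2^3 = 8
Step 3: Compute L^3 = 132^3 = 2299968
Step 4: k = 170000 * 12 * 8 / (4 * 2299968)
k = 1.7739 uN/um


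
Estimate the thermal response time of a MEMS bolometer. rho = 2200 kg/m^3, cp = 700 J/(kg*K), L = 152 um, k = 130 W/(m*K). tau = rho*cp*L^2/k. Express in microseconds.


Step 1: Convert L to m: L = 152e-6 m
Step 2: L^2 = (152e-6)^2 = 2.3104e-08 m^2
Step 3: tau = 2200 * 700 * 2.3104e-08 / 130 = 2.7369354e-04 s
Step 4: Convert to microseconds (multiply by 1e6).
tau = 273.694 us


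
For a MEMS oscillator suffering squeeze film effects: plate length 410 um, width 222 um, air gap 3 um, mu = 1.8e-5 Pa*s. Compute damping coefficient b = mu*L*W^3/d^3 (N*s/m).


Step 1: Convert to SI.
L = 410e-6 m, W = 222e-6 m, d = 3e-6 m
Step 2: W^3 = (222e-6)^3 = 1.09e-11 m^3
Step 3: d^3 = (3e-6)^3 = 2.70e-17 m^3
Step 4: b = 1.8e-5 * 410e-6 * 1.09e-11 / 2.70e-17
b = 2.99e-03 N*s/m


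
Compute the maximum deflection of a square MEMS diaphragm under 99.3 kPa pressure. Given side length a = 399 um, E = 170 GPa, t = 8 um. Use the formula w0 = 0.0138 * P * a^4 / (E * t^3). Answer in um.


Step 1: Convert pressure to compatible units (E is in GPa, so P in GPa).
P = 99.3 kPa = 99.3e-6 GPa
Step 2: Compute numerator: 0.0138 * P * a^4.
a^4 = 399^4 = 25344958401
numerator = 0.0138 * 99.3e-6 * 25344958401 = 3.4731e+04
Step 3: Compute denominator: E * t^3 = 170 * 8^3 = 87040
Step 4: w0 = numerator / denominator = 3.4731e+04 / 87040 = 0.399 um


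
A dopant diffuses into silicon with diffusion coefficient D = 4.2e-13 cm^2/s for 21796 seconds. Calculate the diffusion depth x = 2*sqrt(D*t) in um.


Step 1: Compute D*t = 4.2e-13 * 21796 = 9.15432e-09 cm^2
Step 2: sqrt(D*t) = 9.56782e-05 cm
Step 3: x = 2 * 9.56782e-05 cm = 1.913564e-04 cm
Step 4: Convert to um (1 cm = 1e4 um): x = 1.914 um


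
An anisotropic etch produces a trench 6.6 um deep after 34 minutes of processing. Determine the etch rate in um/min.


Step 1: Etch rate = depth / time
Step 2: rate = 6.6 / 34
rate = 0.194 um/min


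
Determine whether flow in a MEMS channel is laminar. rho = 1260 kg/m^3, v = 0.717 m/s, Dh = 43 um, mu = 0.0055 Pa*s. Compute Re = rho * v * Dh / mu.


Step 1: Convert Dh to meters: Dh = 43e-6 m
Step 2: Re = rho * v * Dh / mu
Re = 1260 * 0.717 * 43e-6 / 0.0055
Re = 7.063
Since Re = 7.063 is below ~2300, the flow is laminar.


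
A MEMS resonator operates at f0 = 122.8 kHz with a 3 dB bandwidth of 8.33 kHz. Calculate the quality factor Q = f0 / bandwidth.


Step 1: Q = f0 / bandwidth
Step 2: Q = 122.8 / 8.33
Q = 14.7


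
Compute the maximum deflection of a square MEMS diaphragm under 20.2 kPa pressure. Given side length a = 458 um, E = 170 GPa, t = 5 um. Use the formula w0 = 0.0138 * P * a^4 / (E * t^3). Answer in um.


Step 1: Convert pressure to compatible units (E is in GPa, so P in GPa).
P = 20.2 kPa = 20.2e-6 GPa
Step 2: Compute numerator: 0.0138 * P * a^4.
a^4 = 458^4 = 44000935696
numerator = 0.0138 * 20.2e-6 * 44000935696 = 1.22657e+04
Step 3: Compute denominator: E * t^3 = 170 * 5^3 = 21250
Step 4: w0 = numerator / denominator = 1.22657e+04 / 21250 = 0.5772 um


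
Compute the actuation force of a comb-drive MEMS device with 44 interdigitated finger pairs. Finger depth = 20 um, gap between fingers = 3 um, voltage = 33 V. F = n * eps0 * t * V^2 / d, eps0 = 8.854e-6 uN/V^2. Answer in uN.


Step 1: Parameters: n=44, eps0=8.854e-6 uN/V^2, t=20 um, V=33 V, d=3 um
Step 2: V^2 = 1089
Step 3: F = 44 * 8.854e-6 * 20 * 1089 / 3
F = 2.828 uN


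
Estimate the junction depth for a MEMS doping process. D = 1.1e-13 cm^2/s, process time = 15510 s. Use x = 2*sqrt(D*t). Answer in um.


Step 1: Compute D*t = 1.1e-13 * 15510 = 1.7061e-09 cm^2
Step 2: sqrt(D*t) = 4.1305e-05 cm
Step 3: x = 2 * 4.1305e-05 cm = 8.261e-05 cm
Step 4: Convert to um (1 cm = 1e4 um): x = 0.826 um


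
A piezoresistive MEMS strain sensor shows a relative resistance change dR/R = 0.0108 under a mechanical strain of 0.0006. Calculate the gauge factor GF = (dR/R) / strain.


Step 1: Identify values.
dR/R = 0.0108, strain = 0.0006
Step 2: GF = (dR/R) / strain = 0.0108 / 0.0006
GF = 18.0


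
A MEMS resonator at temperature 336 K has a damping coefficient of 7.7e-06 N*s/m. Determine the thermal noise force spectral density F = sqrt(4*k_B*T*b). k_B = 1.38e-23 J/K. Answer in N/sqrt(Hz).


Step 1: Compute 4 * k_B * T * b
= 4 * 1.38e-23 * 336 * 7.7e-06
= 1.4281e-25 N^2/Hz
Step 2: F_noise = sqrt(1.4281e-25)
F_noise = 3.78e-13 N/sqrt(Hz)


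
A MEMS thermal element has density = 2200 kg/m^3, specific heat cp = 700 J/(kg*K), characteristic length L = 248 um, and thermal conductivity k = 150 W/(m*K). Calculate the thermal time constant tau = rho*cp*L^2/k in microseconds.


Step 1: Convert L to m: L = 248e-6 m
Step 2: L^2 = (248e-6)^2 = 6.1504e-08 m^2
Step 3: tau = 2200 * 700 * 6.1504e-08 / 150 = 6.3144107e-04 s
Step 4: Convert to microseconds (multiply by 1e6).
tau = 631.441 us


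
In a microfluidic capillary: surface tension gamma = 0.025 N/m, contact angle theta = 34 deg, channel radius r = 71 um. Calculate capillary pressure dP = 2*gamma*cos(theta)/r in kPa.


Step 1: cos(34 deg) = 0.829
Step 2: Convert r to m: r = 71e-6 m
Step 3: dP = 2 * 0.025 * 0.829 / 71e-6 = 583.8 Pa
Step 4: Convert Pa to kPa (divide by 1000).
dP = 0.58 kPa


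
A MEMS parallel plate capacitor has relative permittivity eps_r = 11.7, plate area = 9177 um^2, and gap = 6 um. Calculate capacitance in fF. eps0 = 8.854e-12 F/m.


Step 1: Convert area to m^2: A = 9177e-12 m^2
Step 2: Convert gap to m: d = 6e-6 m
Step 3: C = eps0 * eps_r * A / d
C = 8.854e-12 * 11.7 * 9177e-12 / 6e-6
Step 4: Convert to fF (multiply by 1e15).
C = 158.44 fF


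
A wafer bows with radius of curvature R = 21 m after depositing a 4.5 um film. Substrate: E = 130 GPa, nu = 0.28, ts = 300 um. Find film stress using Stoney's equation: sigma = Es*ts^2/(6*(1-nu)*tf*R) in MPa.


Step 1: Compute numerator: Es * ts^2 = 130 * 300^2 = 11700000 (GPa*um^2)
Step 2: Compute denominator (R in um): 6*(1-nu)*tf*R = 6*0.72*4.5*21e6 = 408240000.0 (um^2)
Step 3: sigma (GPa) = 11700000 / 408240000.0 = 2.866e-02 GPa
Step 4: Convert to MPa (x1000): sigma = 28.7 MPa


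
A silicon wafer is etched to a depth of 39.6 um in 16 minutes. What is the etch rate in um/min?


Step 1: Etch rate = depth / time
Step 2: rate = 39.6 / 16
rate = 2.475 um/min


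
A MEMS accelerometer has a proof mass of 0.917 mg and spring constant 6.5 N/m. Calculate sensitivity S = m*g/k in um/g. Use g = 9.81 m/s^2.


Step 1: Convert mass: m = 0.917 mg = 9.17e-07 kg
Step 2: S = m * g / k = 9.17e-07 * 9.81 / 6.5
Step 3: S = 1.38e-06 m/g
Step 4: Convert to um/g: S = 1.384 um/g


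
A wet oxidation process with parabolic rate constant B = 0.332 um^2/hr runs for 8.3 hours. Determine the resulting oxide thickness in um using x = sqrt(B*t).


Step 1: Compute B*t = 0.332 * 8.3 = 2.7556
Step 2: x = sqrt(2.7556)
x = 1.66 um


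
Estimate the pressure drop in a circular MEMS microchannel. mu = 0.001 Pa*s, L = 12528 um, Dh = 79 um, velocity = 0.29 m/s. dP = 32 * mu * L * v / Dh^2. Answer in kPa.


Step 1: Convert to SI: L = 12528e-6 m, Dh = 79e-6 m
Step 2: dP = 32 * 0.001 * 12528e-6 * 0.29 / (79e-6)^2
Step 3: dP = 18628.40 Pa
Step 4: Convert to kPa: dP = 18.63 kPa


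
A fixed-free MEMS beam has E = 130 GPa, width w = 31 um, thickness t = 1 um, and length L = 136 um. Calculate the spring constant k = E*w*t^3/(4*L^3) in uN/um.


Step 1: Convert E to consistent units (1 GPa = 1000 uN/um^2).
E = 130 GPa = 130000 uN/um^2
Step 2: Compute t^3 = 1^3 = 1
Step 3: Compute L^3 = 136^3 = 2515456
Step 4: k = 130000 * 31 * 1 / (4 * 2515456)
k = 0.4005 uN/um
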